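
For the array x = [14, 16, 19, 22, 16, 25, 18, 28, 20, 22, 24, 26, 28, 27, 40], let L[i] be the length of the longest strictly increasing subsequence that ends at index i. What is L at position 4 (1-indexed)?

dp[i] = 1 + max{dp[j] : j<i, x[j]<x[i]} (or 1 if no such j):
i:      1  2  3  4  5  6  7  8  9 10 11 12 13 14 15
x[i]:  14 16 19 22 16 25 18 28 20 22 24 26 28 27 40
dp:     1  2  3  4  2  5  3  6  4  5  6  7  8  8  9
At index 4 the value is 4.

4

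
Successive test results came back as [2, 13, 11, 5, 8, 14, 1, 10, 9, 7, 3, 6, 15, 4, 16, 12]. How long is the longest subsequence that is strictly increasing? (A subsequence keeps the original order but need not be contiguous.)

Track the smallest tail for each achievable length (strict):
2 → extends → [2]
13 → extends → [2, 13]
11 → replaces 13 → [2, 11]
5 → replaces 11 → [2, 5]
8 → extends → [2, 5, 8]
14 → extends → [2, 5, 8, 14]
1 → replaces 2 → [1, 5, 8, 14]
10 → replaces 14 → [1, 5, 8, 10]
9 → replaces 10 → [1, 5, 8, 9]
7 → replaces 8 → [1, 5, 7, 9]
3 → replaces 5 → [1, 3, 7, 9]
6 → replaces 7 → [1, 3, 6, 9]
15 → extends → [1, 3, 6, 9, 15]
4 → replaces 6 → [1, 3, 4, 9, 15]
16 → extends → [1, 3, 4, 9, 15, 16]
12 → replaces 15 → [1, 3, 4, 9, 12, 16]
Six tails, so the longest strictly increasing subsequence has length 6 (e.g. 2, 5, 8, 14, 15, 16).

6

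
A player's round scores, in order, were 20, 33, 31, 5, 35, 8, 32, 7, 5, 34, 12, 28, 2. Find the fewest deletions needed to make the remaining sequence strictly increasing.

9

Fewest deletions = n − (longest strictly increasing subsequence).
i:      1  2  3  4  5  6  7  8  9 10 11 12 13
a[i]:  20 33 31  5 35  8 32  7  5 34 12 28  2
dp:     1  2  2  1  3  2  3  2  1  4  3  4  1
max dp = 4, so deletions = 13 − 4 = 9.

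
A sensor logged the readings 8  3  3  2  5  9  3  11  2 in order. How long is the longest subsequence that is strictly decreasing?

Negate each value so 'decreasing' becomes 'increasing', then run patience tails on the negated sequence:
-8 → extends → [-8]
-3 → extends → [-8, -3]
-3 → already a tail → [-8, -3]
-2 → extends → [-8, -3, -2]
-5 → replaces -3 → [-8, -5, -2]
-9 → replaces -8 → [-9, -5, -2]
-3 → replaces -2 → [-9, -5, -3]
-11 → replaces -9 → [-11, -5, -3]
-2 → extends → [-11, -5, -3, -2]
Four tails, so the longest strictly decreasing subsequence of the original has length 4.

4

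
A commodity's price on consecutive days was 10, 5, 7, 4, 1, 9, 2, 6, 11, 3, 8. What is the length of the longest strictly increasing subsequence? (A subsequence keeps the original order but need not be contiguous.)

Let dp[i] be the length of the longest such subsequence ending at index i:
i:      1  2  3  4  5  6  7  8  9 10 11
a[i]:  10  5  7  4  1  9  2  6 11  3  8
dp:     1  1  2  1  1  3  2  3  4  3  4
Maximum dp value is 4.

4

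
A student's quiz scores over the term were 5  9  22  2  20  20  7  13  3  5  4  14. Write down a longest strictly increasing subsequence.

Patience tails give the LIS length; then backtrack through the dp parents:
5 → extends → [5]
9 → extends → [5, 9]
22 → extends → [5, 9, 22]
2 → replaces 5 → [2, 9, 22]
20 → replaces 22 → [2, 9, 20]
20 → already a tail → [2, 9, 20]
7 → replaces 9 → [2, 7, 20]
13 → replaces 20 → [2, 7, 13]
3 → replaces 7 → [2, 3, 13]
5 → replaces 13 → [2, 3, 5]
4 → replaces 5 → [2, 3, 4]
14 → extends → [2, 3, 4, 14]
Length 4; one witness is 5, 9, 13, 14.

5, 9, 13, 14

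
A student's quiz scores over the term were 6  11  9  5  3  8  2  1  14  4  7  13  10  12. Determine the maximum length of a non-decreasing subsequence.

Let dp[i] be the length of the longest such subsequence ending at index i:
i:      1  2  3  4  5  6  7  8  9 10 11 12 13 14
a[i]:   6 11  9  5  3  8  2  1 14  4  7 13 10 12
dp:     1  2  2  1  1  2  1  1  3  2  3  4  4  5
Maximum dp value is 5.

5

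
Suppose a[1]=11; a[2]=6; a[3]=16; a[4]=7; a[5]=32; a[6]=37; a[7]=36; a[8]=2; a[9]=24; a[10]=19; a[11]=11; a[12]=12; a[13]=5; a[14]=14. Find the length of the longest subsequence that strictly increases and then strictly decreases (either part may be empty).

9

inc[i] = longest strictly increasing subsequence ending at i; dec[i] = longest strictly decreasing subsequence starting at i:
i:      1  2  3  4  5  6  7  8  9 10 11 12 13 14
a[i]:  11  6 16  7 32 37 36  2 24 19 11 12  5 14
inc:    1  1  2  2  3  4  4  1  3  3  3  4  2  5
dec:    3  2  3  2  5  6  5  1  4  3  2  2  1  1
Best peak at i=6 (value 37): inc=4, dec=6, length 4+6−1 = 9.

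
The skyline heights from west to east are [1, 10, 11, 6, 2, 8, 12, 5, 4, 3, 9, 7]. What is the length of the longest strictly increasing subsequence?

4

Track the smallest tail for each achievable length (strict):
1 → extends → [1]
10 → extends → [1, 10]
11 → extends → [1, 10, 11]
6 → replaces 10 → [1, 6, 11]
2 → replaces 6 → [1, 2, 11]
8 → replaces 11 → [1, 2, 8]
12 → extends → [1, 2, 8, 12]
5 → replaces 8 → [1, 2, 5, 12]
4 → replaces 5 → [1, 2, 4, 12]
3 → replaces 4 → [1, 2, 3, 12]
9 → replaces 12 → [1, 2, 3, 9]
7 → replaces 9 → [1, 2, 3, 7]
Four tails, so the longest strictly increasing subsequence has length 4 (e.g. 1, 10, 11, 12).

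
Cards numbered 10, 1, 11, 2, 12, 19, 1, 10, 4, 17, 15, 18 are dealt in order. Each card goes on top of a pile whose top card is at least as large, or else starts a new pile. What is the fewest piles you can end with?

5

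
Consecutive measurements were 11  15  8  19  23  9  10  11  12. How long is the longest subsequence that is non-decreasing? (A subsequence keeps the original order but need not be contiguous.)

5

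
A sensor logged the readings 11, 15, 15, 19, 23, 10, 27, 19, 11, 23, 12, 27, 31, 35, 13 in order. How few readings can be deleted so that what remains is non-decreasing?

6

Fewest deletions = n − (longest non-decreasing subsequence).
i:      1  2  3  4  5  6  7  8  9 10 11 12 13 14 15
a[i]:  11 15 15 19 23 10 27 19 11 23 12 27 31 35 13
dp:     1  2  3  4  5  1  6  5  2  6  3  7  8  9  4
max dp = 9, so deletions = 15 − 9 = 6.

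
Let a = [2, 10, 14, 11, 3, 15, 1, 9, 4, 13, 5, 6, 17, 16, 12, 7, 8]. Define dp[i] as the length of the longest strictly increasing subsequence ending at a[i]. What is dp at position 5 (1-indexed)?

dp[i] = 1 + max{dp[j] : j<i, a[j]<a[i]} (or 1 if no such j):
i:      1  2  3  4  5  6  7  8  9 10 11 12 13 14 15 16 17
a[i]:   2 10 14 11  3 15  1  9  4 13  5  6 17 16 12  7  8
dp:     1  2  3  3  2  4  1  3  3  4  4  5  6  6  6  6  7
At index 5 the value is 2.

2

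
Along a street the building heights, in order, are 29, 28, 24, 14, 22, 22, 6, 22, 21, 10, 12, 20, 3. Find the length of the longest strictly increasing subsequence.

Track the smallest tail for each achievable length (strict):
29 → extends → [29]
28 → replaces 29 → [28]
24 → replaces 28 → [24]
14 → replaces 24 → [14]
22 → extends → [14, 22]
22 → already a tail → [14, 22]
6 → replaces 14 → [6, 22]
22 → already a tail → [6, 22]
21 → replaces 22 → [6, 21]
10 → replaces 21 → [6, 10]
12 → extends → [6, 10, 12]
20 → extends → [6, 10, 12, 20]
3 → replaces 6 → [3, 10, 12, 20]
Four tails, so the longest strictly increasing subsequence has length 4 (e.g. 6, 10, 12, 20).

4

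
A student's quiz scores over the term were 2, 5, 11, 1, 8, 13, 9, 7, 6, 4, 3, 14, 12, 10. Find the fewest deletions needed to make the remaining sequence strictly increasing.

Fewest deletions = n − (longest strictly increasing subsequence).
i:      1  2  3  4  5  6  7  8  9 10 11 12 13 14
a[i]:   2  5 11  1  8 13  9  7  6  4  3 14 12 10
dp:     1  2  3  1  3  4  4  3  3  2  2  5  5  5
max dp = 5, so deletions = 14 − 5 = 9.

9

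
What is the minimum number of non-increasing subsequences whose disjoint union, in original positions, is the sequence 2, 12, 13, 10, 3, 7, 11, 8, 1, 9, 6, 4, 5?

5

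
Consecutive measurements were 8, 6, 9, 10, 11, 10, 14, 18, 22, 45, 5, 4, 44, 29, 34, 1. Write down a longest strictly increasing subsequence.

Patience tails give the LIS length; then backtrack through the dp parents:
8 → extends → [8]
6 → replaces 8 → [6]
9 → extends → [6, 9]
10 → extends → [6, 9, 10]
11 → extends → [6, 9, 10, 11]
10 → already a tail → [6, 9, 10, 11]
14 → extends → [6, 9, 10, 11, 14]
18 → extends → [6, 9, 10, 11, 14, 18]
22 → extends → [6, 9, 10, 11, 14, 18, 22]
45 → extends → [6, 9, 10, 11, 14, 18, 22, 45]
5 → replaces 6 → [5, 9, 10, 11, 14, 18, 22, 45]
4 → replaces 5 → [4, 9, 10, 11, 14, 18, 22, 45]
44 → replaces 45 → [4, 9, 10, 11, 14, 18, 22, 44]
29 → replaces 44 → [4, 9, 10, 11, 14, 18, 22, 29]
34 → extends → [4, 9, 10, 11, 14, 18, 22, 29, 34]
1 → replaces 4 → [1, 9, 10, 11, 14, 18, 22, 29, 34]
Length 9; one witness is 8, 9, 10, 11, 14, 18, 22, 29, 34.

8, 9, 10, 11, 14, 18, 22, 29, 34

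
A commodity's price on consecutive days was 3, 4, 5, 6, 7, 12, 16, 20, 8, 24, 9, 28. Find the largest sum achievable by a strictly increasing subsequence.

125

Let S[i] be the best sum of a strictly increasing subsequence ending at i:
i:       1   2   3   4   5   6   7   8   9  10  11  12
a[i]:    3   4   5   6   7  12  16  20   8  24   9  28
S:       3   7  12  18  25  37  53  73  33  97  42 125
Maximum is 125 (e.g. 3 + 4 + 5 + 6 + 7 + 12 + 16 + 20 + 24 + 28).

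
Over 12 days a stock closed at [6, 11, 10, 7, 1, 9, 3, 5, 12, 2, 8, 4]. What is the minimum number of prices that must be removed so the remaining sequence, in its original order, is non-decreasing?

8

Fewest deletions = n − (longest non-decreasing subsequence).
i:      1  2  3  4  5  6  7  8  9 10 11 12
a[i]:   6 11 10  7  1  9  3  5 12  2  8  4
dp:     1  2  2  2  1  3  2  3  4  2  4  3
max dp = 4, so deletions = 12 − 4 = 8.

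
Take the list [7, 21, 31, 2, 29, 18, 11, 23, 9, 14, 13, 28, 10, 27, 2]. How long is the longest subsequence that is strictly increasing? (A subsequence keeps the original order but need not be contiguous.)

Track the smallest tail for each achievable length (strict):
7 → extends → [7]
21 → extends → [7, 21]
31 → extends → [7, 21, 31]
2 → replaces 7 → [2, 21, 31]
29 → replaces 31 → [2, 21, 29]
18 → replaces 21 → [2, 18, 29]
11 → replaces 18 → [2, 11, 29]
23 → replaces 29 → [2, 11, 23]
9 → replaces 11 → [2, 9, 23]
14 → replaces 23 → [2, 9, 14]
13 → replaces 14 → [2, 9, 13]
28 → extends → [2, 9, 13, 28]
10 → replaces 13 → [2, 9, 10, 28]
27 → replaces 28 → [2, 9, 10, 27]
2 → already a tail → [2, 9, 10, 27]
Four tails, so the longest strictly increasing subsequence has length 4 (e.g. 7, 21, 23, 28).

4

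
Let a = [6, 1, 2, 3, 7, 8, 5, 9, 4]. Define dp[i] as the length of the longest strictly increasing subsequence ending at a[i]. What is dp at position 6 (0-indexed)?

dp[i] = 1 + max{dp[j] : j<i, a[j]<a[i]} (or 1 if no such j):
i:     0 1 2 3 4 5 6 7 8
a[i]:  6 1 2 3 7 8 5 9 4
dp:    1 1 2 3 4 5 4 6 4
At index 6 the value is 4.

4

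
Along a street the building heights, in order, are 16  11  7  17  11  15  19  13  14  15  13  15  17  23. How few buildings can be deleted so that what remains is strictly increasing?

Fewest deletions = n − (longest strictly increasing subsequence).
Patience tails:
16 → extends → [16]
11 → replaces 16 → [11]
7 → replaces 11 → [7]
17 → extends → [7, 17]
11 → replaces 17 → [7, 11]
15 → extends → [7, 11, 15]
19 → extends → [7, 11, 15, 19]
13 → replaces 15 → [7, 11, 13, 19]
14 → replaces 19 → [7, 11, 13, 14]
15 → extends → [7, 11, 13, 14, 15]
13 → already a tail → [7, 11, 13, 14, 15]
15 → already a tail → [7, 11, 13, 14, 15]
17 → extends → [7, 11, 13, 14, 15, 17]
23 → extends → [7, 11, 13, 14, 15, 17, 23]
Longest strictly increasing subsequence has length 7, so deletions = 14 − 7 = 7.

7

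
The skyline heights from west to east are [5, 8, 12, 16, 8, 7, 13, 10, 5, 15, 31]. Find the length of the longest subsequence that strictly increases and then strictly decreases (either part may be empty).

7

inc[i] = longest strictly increasing subsequence ending at i; dec[i] = longest strictly decreasing subsequence starting at i:
i:      1  2  3  4  5  6  7  8  9 10 11
a[i]:   5  8 12 16  8  7 13 10  5 15 31
inc:    1  2  3  4  2  2  4  3  1  5  6
dec:    1  3  4  4  3  2  3  2  1  1  1
Best peak at i=4 (value 16): inc=4, dec=4, length 4+4−1 = 7.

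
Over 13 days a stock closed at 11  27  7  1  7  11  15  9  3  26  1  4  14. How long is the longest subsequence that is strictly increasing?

Let dp[i] be the length of the longest such subsequence ending at index i:
i:      1  2  3  4  5  6  7  8  9 10 11 12 13
a[i]:  11 27  7  1  7 11 15  9  3 26  1  4 14
dp:     1  2  1  1  2  3  4  3  2  5  1  3  4
Maximum dp value is 5.

5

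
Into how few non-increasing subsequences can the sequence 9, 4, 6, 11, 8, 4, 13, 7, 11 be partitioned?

Place each on the leftmost legal pile:
9 → new pile 1 (tops now [9])
4 → pile 1 (tops now [4])
6 → new pile 2 (tops now [4, 6])
11 → new pile 3 (tops now [4, 6, 11])
8 → pile 3 (tops now [4, 6, 8])
4 → pile 1 (tops now [4, 6, 8])
13 → new pile 4 (tops now [4, 6, 8, 13])
7 → pile 3 (tops now [4, 6, 7, 13])
11 → pile 4 (tops now [4, 6, 7, 11])
Four piles.

4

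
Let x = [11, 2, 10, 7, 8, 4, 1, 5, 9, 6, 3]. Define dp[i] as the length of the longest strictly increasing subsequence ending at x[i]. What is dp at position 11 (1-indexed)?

2

dp[i] = 1 + max{dp[j] : j<i, x[j]<x[i]} (or 1 if no such j):
i:      1  2  3  4  5  6  7  8  9 10 11
x[i]:  11  2 10  7  8  4  1  5  9  6  3
dp:     1  1  2  2  3  2  1  3  4  4  2
At index 11 the value is 2.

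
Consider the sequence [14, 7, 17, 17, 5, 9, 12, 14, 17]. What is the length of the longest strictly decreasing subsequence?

3

Negate each value so 'decreasing' becomes 'increasing', then run patience tails on the negated sequence:
-14 → extends → [-14]
-7 → extends → [-14, -7]
-17 → replaces -14 → [-17, -7]
-17 → already a tail → [-17, -7]
-5 → extends → [-17, -7, -5]
-9 → replaces -7 → [-17, -9, -5]
-12 → replaces -9 → [-17, -12, -5]
-14 → replaces -12 → [-17, -14, -5]
-17 → already a tail → [-17, -14, -5]
Three tails, so the longest strictly decreasing subsequence of the original has length 3.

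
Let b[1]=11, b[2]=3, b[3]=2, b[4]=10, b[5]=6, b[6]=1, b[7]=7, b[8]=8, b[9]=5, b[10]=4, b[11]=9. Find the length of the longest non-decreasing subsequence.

Track the smallest tail for each achievable length (allowing ties):
11 → extends → [11]
3 → replaces 11 → [3]
2 → replaces 3 → [2]
10 → extends → [2, 10]
6 → replaces 10 → [2, 6]
1 → replaces 2 → [1, 6]
7 → extends → [1, 6, 7]
8 → extends → [1, 6, 7, 8]
5 → replaces 6 → [1, 5, 7, 8]
4 → replaces 5 → [1, 4, 7, 8]
9 → extends → [1, 4, 7, 8, 9]
Five tails, so the longest non-decreasing subsequence has length 5 (e.g. 3, 6, 7, 8, 9).

5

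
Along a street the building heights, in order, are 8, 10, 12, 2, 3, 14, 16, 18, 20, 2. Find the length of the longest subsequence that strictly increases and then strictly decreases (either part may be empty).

inc[i] = longest strictly increasing subsequence ending at i; dec[i] = longest strictly decreasing subsequence starting at i:
i:      1  2  3  4  5  6  7  8  9 10
a[i]:   8 10 12  2  3 14 16 18 20  2
inc:    1  2  3  1  2  4  5  6  7  1
dec:    3  3  3  1  2  2  2  2  2  1
Best peak at i=9 (value 20): inc=7, dec=2, length 7+2−1 = 8.

8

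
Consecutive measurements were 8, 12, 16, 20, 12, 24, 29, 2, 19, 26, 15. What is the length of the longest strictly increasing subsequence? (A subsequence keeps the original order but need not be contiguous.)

Let dp[i] be the length of the longest such subsequence ending at index i:
i:      1  2  3  4  5  6  7  8  9 10 11
a[i]:   8 12 16 20 12 24 29  2 19 26 15
dp:     1  2  3  4  2  5  6  1  4  6  3
Maximum dp value is 6.

6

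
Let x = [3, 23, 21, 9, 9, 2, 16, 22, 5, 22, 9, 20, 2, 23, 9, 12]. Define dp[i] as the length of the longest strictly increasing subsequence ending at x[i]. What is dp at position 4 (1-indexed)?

dp[i] = 1 + max{dp[j] : j<i, x[j]<x[i]} (or 1 if no such j):
i:      1  2  3  4  5  6  7  8  9 10 11 12 13 14 15 16
x[i]:   3 23 21  9  9  2 16 22  5 22  9 20  2 23  9 12
dp:     1  2  2  2  2  1  3  4  2  4  3  4  1  5  3  4
At index 4 the value is 2.

2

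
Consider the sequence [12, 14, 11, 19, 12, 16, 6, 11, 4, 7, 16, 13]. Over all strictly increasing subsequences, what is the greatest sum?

45

Let S[i] be the best sum of a strictly increasing subsequence ending at i:
i:      1  2  3  4  5  6  7  8  9 10 11 12
a[i]:  12 14 11 19 12 16  6 11  4  7 16 13
S:     12 26 11 45 23 42  6 17  4 13 42 36
Maximum is 45 (e.g. 12 + 14 + 19).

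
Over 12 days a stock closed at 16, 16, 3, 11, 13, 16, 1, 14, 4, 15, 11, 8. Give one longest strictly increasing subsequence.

Patience tails give the LIS length; then backtrack through the dp parents:
16 → extends → [16]
16 → already a tail → [16]
3 → replaces 16 → [3]
11 → extends → [3, 11]
13 → extends → [3, 11, 13]
16 → extends → [3, 11, 13, 16]
1 → replaces 3 → [1, 11, 13, 16]
14 → replaces 16 → [1, 11, 13, 14]
4 → replaces 11 → [1, 4, 13, 14]
15 → extends → [1, 4, 13, 14, 15]
11 → replaces 13 → [1, 4, 11, 14, 15]
8 → replaces 11 → [1, 4, 8, 14, 15]
Length 5; one witness is 3, 11, 13, 14, 15.

3, 11, 13, 14, 15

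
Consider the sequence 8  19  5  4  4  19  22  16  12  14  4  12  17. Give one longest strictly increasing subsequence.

Patience tails give the LIS length; then backtrack through the dp parents:
8 → extends → [8]
19 → extends → [8, 19]
5 → replaces 8 → [5, 19]
4 → replaces 5 → [4, 19]
4 → already a tail → [4, 19]
19 → already a tail → [4, 19]
22 → extends → [4, 19, 22]
16 → replaces 19 → [4, 16, 22]
12 → replaces 16 → [4, 12, 22]
14 → replaces 22 → [4, 12, 14]
4 → already a tail → [4, 12, 14]
12 → already a tail → [4, 12, 14]
17 → extends → [4, 12, 14, 17]
Length 4; one witness is 8, 12, 14, 17.

8, 12, 14, 17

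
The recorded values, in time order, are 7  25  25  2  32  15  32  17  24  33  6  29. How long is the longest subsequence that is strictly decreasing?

Negate each value so 'decreasing' becomes 'increasing', then run patience tails on the negated sequence:
-7 → extends → [-7]
-25 → replaces -7 → [-25]
-25 → already a tail → [-25]
-2 → extends → [-25, -2]
-32 → replaces -25 → [-32, -2]
-15 → replaces -2 → [-32, -15]
-32 → already a tail → [-32, -15]
-17 → replaces -15 → [-32, -17]
-24 → replaces -17 → [-32, -24]
-33 → replaces -32 → [-33, -24]
-6 → extends → [-33, -24, -6]
-29 → replaces -24 → [-33, -29, -6]
Three tails, so the longest strictly decreasing subsequence of the original has length 3.

3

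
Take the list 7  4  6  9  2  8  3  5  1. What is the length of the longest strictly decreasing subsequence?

4

Negate each value so 'decreasing' becomes 'increasing', then run patience tails on the negated sequence:
-7 → extends → [-7]
-4 → extends → [-7, -4]
-6 → replaces -4 → [-7, -6]
-9 → replaces -7 → [-9, -6]
-2 → extends → [-9, -6, -2]
-8 → replaces -6 → [-9, -8, -2]
-3 → replaces -2 → [-9, -8, -3]
-5 → replaces -3 → [-9, -8, -5]
-1 → extends → [-9, -8, -5, -1]
Four tails, so the longest strictly decreasing subsequence of the original has length 4.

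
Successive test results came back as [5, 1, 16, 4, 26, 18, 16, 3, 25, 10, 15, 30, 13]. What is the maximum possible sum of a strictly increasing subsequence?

Let S[i] be the best sum of a strictly increasing subsequence ending at i:
i:      1  2  3  4  5  6  7  8  9 10 11 12 13
a[i]:   5  1 16  4 26 18 16  3 25 10 15 30 13
S:      5  1 21  5 47 39 21  4 64 15 30 94 28
Maximum is 94 (e.g. 5 + 16 + 18 + 25 + 30).

94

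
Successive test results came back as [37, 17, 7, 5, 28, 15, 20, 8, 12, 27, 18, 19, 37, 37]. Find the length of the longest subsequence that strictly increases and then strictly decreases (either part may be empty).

6

inc[i] = longest strictly increasing subsequence ending at i; dec[i] = longest strictly decreasing subsequence starting at i:
i:      1  2  3  4  5  6  7  8  9 10 11 12 13 14
a[i]:  37 17  7  5 28 15 20  8 12 27 18 19 37 37
inc:    1  1  1  1  2  2  3  2  3  4  4  5  6  6
dec:    4  3  2  1  3  2  2  1  1  2  1  1  1  1
Best peak at i=13 (value 37): inc=6, dec=1, length 6+1−1 = 6.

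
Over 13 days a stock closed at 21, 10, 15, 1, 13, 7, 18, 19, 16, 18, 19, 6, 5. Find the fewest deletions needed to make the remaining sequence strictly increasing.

Fewest deletions = n − (longest strictly increasing subsequence).
Patience tails:
21 → extends → [21]
10 → replaces 21 → [10]
15 → extends → [10, 15]
1 → replaces 10 → [1, 15]
13 → replaces 15 → [1, 13]
7 → replaces 13 → [1, 7]
18 → extends → [1, 7, 18]
19 → extends → [1, 7, 18, 19]
16 → replaces 18 → [1, 7, 16, 19]
18 → replaces 19 → [1, 7, 16, 18]
19 → extends → [1, 7, 16, 18, 19]
6 → replaces 7 → [1, 6, 16, 18, 19]
5 → replaces 6 → [1, 5, 16, 18, 19]
Longest strictly increasing subsequence has length 5, so deletions = 13 − 5 = 8.

8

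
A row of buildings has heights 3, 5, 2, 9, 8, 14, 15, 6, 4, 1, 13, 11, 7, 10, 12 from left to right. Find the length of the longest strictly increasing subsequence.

6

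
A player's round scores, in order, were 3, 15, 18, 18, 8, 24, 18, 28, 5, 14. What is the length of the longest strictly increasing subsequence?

Track the smallest tail for each achievable length (strict):
3 → extends → [3]
15 → extends → [3, 15]
18 → extends → [3, 15, 18]
18 → already a tail → [3, 15, 18]
8 → replaces 15 → [3, 8, 18]
24 → extends → [3, 8, 18, 24]
18 → already a tail → [3, 8, 18, 24]
28 → extends → [3, 8, 18, 24, 28]
5 → replaces 8 → [3, 5, 18, 24, 28]
14 → replaces 18 → [3, 5, 14, 24, 28]
Five tails, so the longest strictly increasing subsequence has length 5 (e.g. 3, 15, 18, 24, 28).

5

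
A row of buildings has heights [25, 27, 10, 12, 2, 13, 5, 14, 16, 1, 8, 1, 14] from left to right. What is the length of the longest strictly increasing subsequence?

5

Track the smallest tail for each achievable length (strict):
25 → extends → [25]
27 → extends → [25, 27]
10 → replaces 25 → [10, 27]
12 → replaces 27 → [10, 12]
2 → replaces 10 → [2, 12]
13 → extends → [2, 12, 13]
5 → replaces 12 → [2, 5, 13]
14 → extends → [2, 5, 13, 14]
16 → extends → [2, 5, 13, 14, 16]
1 → replaces 2 → [1, 5, 13, 14, 16]
8 → replaces 13 → [1, 5, 8, 14, 16]
1 → already a tail → [1, 5, 8, 14, 16]
14 → already a tail → [1, 5, 8, 14, 16]
Five tails, so the longest strictly increasing subsequence has length 5 (e.g. 10, 12, 13, 14, 16).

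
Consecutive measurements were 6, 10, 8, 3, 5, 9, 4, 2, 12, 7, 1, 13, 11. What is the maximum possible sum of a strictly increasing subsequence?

Let S[i] be the best sum of a strictly increasing subsequence ending at i:
i:      1  2  3  4  5  6  7  8  9 10 11 12 13
a[i]:   6 10  8  3  5  9  4  2 12  7  1 13 11
S:      6 16 14  3  8 23  7  2 35 15  1 48 34
Maximum is 48 (e.g. 6 + 8 + 9 + 12 + 13).

48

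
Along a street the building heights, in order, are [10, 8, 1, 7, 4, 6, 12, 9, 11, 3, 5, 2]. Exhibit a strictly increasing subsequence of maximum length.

1, 4, 6, 9, 11

Patience tails give the LIS length; then backtrack through the dp parents:
10 → extends → [10]
8 → replaces 10 → [8]
1 → replaces 8 → [1]
7 → extends → [1, 7]
4 → replaces 7 → [1, 4]
6 → extends → [1, 4, 6]
12 → extends → [1, 4, 6, 12]
9 → replaces 12 → [1, 4, 6, 9]
11 → extends → [1, 4, 6, 9, 11]
3 → replaces 4 → [1, 3, 6, 9, 11]
5 → replaces 6 → [1, 3, 5, 9, 11]
2 → replaces 3 → [1, 2, 5, 9, 11]
Length 5; one witness is 1, 4, 6, 9, 11.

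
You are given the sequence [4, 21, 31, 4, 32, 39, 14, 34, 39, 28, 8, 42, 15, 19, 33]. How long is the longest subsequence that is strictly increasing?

7

Track the smallest tail for each achievable length (strict):
4 → extends → [4]
21 → extends → [4, 21]
31 → extends → [4, 21, 31]
4 → already a tail → [4, 21, 31]
32 → extends → [4, 21, 31, 32]
39 → extends → [4, 21, 31, 32, 39]
14 → replaces 21 → [4, 14, 31, 32, 39]
34 → replaces 39 → [4, 14, 31, 32, 34]
39 → extends → [4, 14, 31, 32, 34, 39]
28 → replaces 31 → [4, 14, 28, 32, 34, 39]
8 → replaces 14 → [4, 8, 28, 32, 34, 39]
42 → extends → [4, 8, 28, 32, 34, 39, 42]
15 → replaces 28 → [4, 8, 15, 32, 34, 39, 42]
19 → replaces 32 → [4, 8, 15, 19, 34, 39, 42]
33 → replaces 34 → [4, 8, 15, 19, 33, 39, 42]
Seven tails, so the longest strictly increasing subsequence has length 7 (e.g. 4, 21, 31, 32, 34, 39, 42).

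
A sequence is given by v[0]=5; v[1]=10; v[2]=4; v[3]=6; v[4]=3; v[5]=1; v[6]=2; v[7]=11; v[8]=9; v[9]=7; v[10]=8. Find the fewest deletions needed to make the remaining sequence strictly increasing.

7

Fewest deletions = n − (longest strictly increasing subsequence).
i:      0  1  2  3  4  5  6  7  8  9 10
v[i]:   5 10  4  6  3  1  2 11  9  7  8
dp:     1  2  1  2  1  1  2  3  3  3  4
max dp = 4, so deletions = 11 − 4 = 7.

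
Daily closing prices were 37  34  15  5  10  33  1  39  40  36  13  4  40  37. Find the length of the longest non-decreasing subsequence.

6

Let dp[i] be the length of the longest such subsequence ending at index i:
i:      1  2  3  4  5  6  7  8  9 10 11 12 13 14
a[i]:  37 34 15  5 10 33  1 39 40 36 13  4 40 37
dp:     1  1  1  1  2  3  1  4  5  4  3  2  6  5
Maximum dp value is 6.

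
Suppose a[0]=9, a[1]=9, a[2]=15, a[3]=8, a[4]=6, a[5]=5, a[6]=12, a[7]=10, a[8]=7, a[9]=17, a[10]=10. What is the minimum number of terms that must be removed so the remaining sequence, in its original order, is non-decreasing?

7

Fewest deletions = n − (longest non-decreasing subsequence).
Patience tails:
9 → extends → [9]
9 → extends → [9, 9]
15 → extends → [9, 9, 15]
8 → replaces 9 → [8, 9, 15]
6 → replaces 8 → [6, 9, 15]
5 → replaces 6 → [5, 9, 15]
12 → replaces 15 → [5, 9, 12]
10 → replaces 12 → [5, 9, 10]
7 → replaces 9 → [5, 7, 10]
17 → extends → [5, 7, 10, 17]
10 → replaces 17 → [5, 7, 10, 10]
Longest non-decreasing subsequence has length 4, so deletions = 11 − 4 = 7.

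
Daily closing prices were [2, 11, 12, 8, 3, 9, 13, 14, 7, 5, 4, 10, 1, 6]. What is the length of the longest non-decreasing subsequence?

5

Let dp[i] be the length of the longest such subsequence ending at index i:
i:      1  2  3  4  5  6  7  8  9 10 11 12 13 14
a[i]:   2 11 12  8  3  9 13 14  7  5  4 10  1  6
dp:     1  2  3  2  2  3  4  5  3  3  3  4  1  4
Maximum dp value is 5.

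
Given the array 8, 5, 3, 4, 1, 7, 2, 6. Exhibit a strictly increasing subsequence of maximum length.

Patience tails give the LIS length; then backtrack through the dp parents:
8 → extends → [8]
5 → replaces 8 → [5]
3 → replaces 5 → [3]
4 → extends → [3, 4]
1 → replaces 3 → [1, 4]
7 → extends → [1, 4, 7]
2 → replaces 4 → [1, 2, 7]
6 → replaces 7 → [1, 2, 6]
Length 3; one witness is 3, 4, 7.

3, 4, 7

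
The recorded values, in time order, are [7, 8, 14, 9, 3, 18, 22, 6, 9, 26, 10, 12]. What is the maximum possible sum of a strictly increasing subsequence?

95

Let S[i] be the best sum of a strictly increasing subsequence ending at i:
i:      1  2  3  4  5  6  7  8  9 10 11 12
a[i]:   7  8 14  9  3 18 22  6  9 26 10 12
S:      7 15 29 24  3 47 69  9 24 95 34 46
Maximum is 95 (e.g. 7 + 8 + 14 + 18 + 22 + 26).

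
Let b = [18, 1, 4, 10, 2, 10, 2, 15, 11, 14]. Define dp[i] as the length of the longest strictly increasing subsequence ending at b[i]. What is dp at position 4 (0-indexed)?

2

dp[i] = 1 + max{dp[j] : j<i, b[j]<b[i]} (or 1 if no such j):
i:      0  1  2  3  4  5  6  7  8  9
b[i]:  18  1  4 10  2 10  2 15 11 14
dp:     1  1  2  3  2  3  2  4  4  5
At index 4 the value is 2.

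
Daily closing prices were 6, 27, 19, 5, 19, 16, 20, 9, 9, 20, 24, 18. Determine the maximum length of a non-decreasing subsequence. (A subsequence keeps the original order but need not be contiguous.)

6

Track the smallest tail for each achievable length (allowing ties):
6 → extends → [6]
27 → extends → [6, 27]
19 → replaces 27 → [6, 19]
5 → replaces 6 → [5, 19]
19 → extends → [5, 19, 19]
16 → replaces 19 → [5, 16, 19]
20 → extends → [5, 16, 19, 20]
9 → replaces 16 → [5, 9, 19, 20]
9 → replaces 19 → [5, 9, 9, 20]
20 → extends → [5, 9, 9, 20, 20]
24 → extends → [5, 9, 9, 20, 20, 24]
18 → replaces 20 → [5, 9, 9, 18, 20, 24]
Six tails, so the longest non-decreasing subsequence has length 6 (e.g. 6, 19, 19, 20, 20, 24).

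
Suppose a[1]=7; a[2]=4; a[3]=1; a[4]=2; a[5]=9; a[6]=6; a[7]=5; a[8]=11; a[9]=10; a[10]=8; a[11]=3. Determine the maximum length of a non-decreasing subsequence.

Track the smallest tail for each achievable length (allowing ties):
7 → extends → [7]
4 → replaces 7 → [4]
1 → replaces 4 → [1]
2 → extends → [1, 2]
9 → extends → [1, 2, 9]
6 → replaces 9 → [1, 2, 6]
5 → replaces 6 → [1, 2, 5]
11 → extends → [1, 2, 5, 11]
10 → replaces 11 → [1, 2, 5, 10]
8 → replaces 10 → [1, 2, 5, 8]
3 → replaces 5 → [1, 2, 3, 8]
Four tails, so the longest non-decreasing subsequence has length 4 (e.g. 1, 2, 9, 11).

4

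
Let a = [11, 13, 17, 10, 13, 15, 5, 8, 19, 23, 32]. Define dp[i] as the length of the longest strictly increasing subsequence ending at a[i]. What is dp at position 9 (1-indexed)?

4

dp[i] = 1 + max{dp[j] : j<i, a[j]<a[i]} (or 1 if no such j):
i:      1  2  3  4  5  6  7  8  9 10 11
a[i]:  11 13 17 10 13 15  5  8 19 23 32
dp:     1  2  3  1  2  3  1  2  4  5  6
At index 9 the value is 4.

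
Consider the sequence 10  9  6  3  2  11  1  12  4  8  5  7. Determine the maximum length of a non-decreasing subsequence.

Let dp[i] be the length of the longest such subsequence ending at index i:
i:      1  2  3  4  5  6  7  8  9 10 11 12
a[i]:  10  9  6  3  2 11  1 12  4  8  5  7
dp:     1  1  1  1  1  2  1  3  2  3  3  4
Maximum dp value is 4.

4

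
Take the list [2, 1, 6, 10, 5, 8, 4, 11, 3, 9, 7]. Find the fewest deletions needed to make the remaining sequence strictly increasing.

7

Fewest deletions = n − (longest strictly increasing subsequence).
Patience tails:
2 → extends → [2]
1 → replaces 2 → [1]
6 → extends → [1, 6]
10 → extends → [1, 6, 10]
5 → replaces 6 → [1, 5, 10]
8 → replaces 10 → [1, 5, 8]
4 → replaces 5 → [1, 4, 8]
11 → extends → [1, 4, 8, 11]
3 → replaces 4 → [1, 3, 8, 11]
9 → replaces 11 → [1, 3, 8, 9]
7 → replaces 8 → [1, 3, 7, 9]
Longest strictly increasing subsequence has length 4, so deletions = 11 − 4 = 7.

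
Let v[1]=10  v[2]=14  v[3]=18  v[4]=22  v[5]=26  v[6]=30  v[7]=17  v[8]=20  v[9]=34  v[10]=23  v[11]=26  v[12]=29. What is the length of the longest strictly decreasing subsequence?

Negate each value so 'decreasing' becomes 'increasing', then run patience tails on the negated sequence:
-10 → extends → [-10]
-14 → replaces -10 → [-14]
-18 → replaces -14 → [-18]
-22 → replaces -18 → [-22]
-26 → replaces -22 → [-26]
-30 → replaces -26 → [-30]
-17 → extends → [-30, -17]
-20 → replaces -17 → [-30, -20]
-34 → replaces -30 → [-34, -20]
-23 → replaces -20 → [-34, -23]
-26 → replaces -23 → [-34, -26]
-29 → replaces -26 → [-34, -29]
Two tails, so the longest strictly decreasing subsequence of the original has length 2.

2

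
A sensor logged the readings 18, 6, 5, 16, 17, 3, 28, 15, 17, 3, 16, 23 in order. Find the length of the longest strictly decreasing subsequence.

4

Negate each value so 'decreasing' becomes 'increasing', then run patience tails on the negated sequence:
-18 → extends → [-18]
-6 → extends → [-18, -6]
-5 → extends → [-18, -6, -5]
-16 → replaces -6 → [-18, -16, -5]
-17 → replaces -16 → [-18, -17, -5]
-3 → extends → [-18, -17, -5, -3]
-28 → replaces -18 → [-28, -17, -5, -3]
-15 → replaces -5 → [-28, -17, -15, -3]
-17 → already a tail → [-28, -17, -15, -3]
-3 → already a tail → [-28, -17, -15, -3]
-16 → replaces -15 → [-28, -17, -16, -3]
-23 → replaces -17 → [-28, -23, -16, -3]
Four tails, so the longest strictly decreasing subsequence of the original has length 4.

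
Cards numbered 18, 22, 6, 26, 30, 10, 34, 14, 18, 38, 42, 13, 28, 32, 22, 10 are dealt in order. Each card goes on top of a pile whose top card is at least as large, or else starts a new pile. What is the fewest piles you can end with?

7

The minimum number of non-increasing subsequences covering a sequence equals the length of its longest strictly increasing subsequence.
LIS length is 7 (e.g. 18, 22, 26, 30, 34, 38, 42), so 7 piles are needed.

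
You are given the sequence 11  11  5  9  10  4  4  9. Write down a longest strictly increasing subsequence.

Patience tails give the LIS length; then backtrack through the dp parents:
11 → extends → [11]
11 → already a tail → [11]
5 → replaces 11 → [5]
9 → extends → [5, 9]
10 → extends → [5, 9, 10]
4 → replaces 5 → [4, 9, 10]
4 → already a tail → [4, 9, 10]
9 → already a tail → [4, 9, 10]
Length 3; one witness is 5, 9, 10.

5, 9, 10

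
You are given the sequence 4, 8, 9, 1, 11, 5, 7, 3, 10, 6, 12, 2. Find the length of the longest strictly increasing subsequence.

5

Track the smallest tail for each achievable length (strict):
4 → extends → [4]
8 → extends → [4, 8]
9 → extends → [4, 8, 9]
1 → replaces 4 → [1, 8, 9]
11 → extends → [1, 8, 9, 11]
5 → replaces 8 → [1, 5, 9, 11]
7 → replaces 9 → [1, 5, 7, 11]
3 → replaces 5 → [1, 3, 7, 11]
10 → replaces 11 → [1, 3, 7, 10]
6 → replaces 7 → [1, 3, 6, 10]
12 → extends → [1, 3, 6, 10, 12]
2 → replaces 3 → [1, 2, 6, 10, 12]
Five tails, so the longest strictly increasing subsequence has length 5 (e.g. 4, 8, 9, 11, 12).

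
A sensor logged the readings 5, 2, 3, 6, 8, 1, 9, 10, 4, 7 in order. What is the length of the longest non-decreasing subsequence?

Let dp[i] be the length of the longest such subsequence ending at index i:
i:      1  2  3  4  5  6  7  8  9 10
a[i]:   5  2  3  6  8  1  9 10  4  7
dp:     1  1  2  3  4  1  5  6  3  4
Maximum dp value is 6.

6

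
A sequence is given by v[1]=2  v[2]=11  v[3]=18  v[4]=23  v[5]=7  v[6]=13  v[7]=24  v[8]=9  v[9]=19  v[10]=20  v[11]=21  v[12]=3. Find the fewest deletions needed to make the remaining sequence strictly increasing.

Fewest deletions = n − (longest strictly increasing subsequence).
i:      1  2  3  4  5  6  7  8  9 10 11 12
v[i]:   2 11 18 23  7 13 24  9 19 20 21  3
dp:     1  2  3  4  2  3  5  3  4  5  6  2
max dp = 6, so deletions = 12 − 6 = 6.

6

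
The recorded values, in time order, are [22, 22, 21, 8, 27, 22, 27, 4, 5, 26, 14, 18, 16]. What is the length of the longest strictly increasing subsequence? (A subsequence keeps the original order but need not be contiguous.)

4

Let dp[i] be the length of the longest such subsequence ending at index i:
i:      1  2  3  4  5  6  7  8  9 10 11 12 13
a[i]:  22 22 21  8 27 22 27  4  5 26 14 18 16
dp:     1  1  1  1  2  2  3  1  2  3  3  4  4
Maximum dp value is 4.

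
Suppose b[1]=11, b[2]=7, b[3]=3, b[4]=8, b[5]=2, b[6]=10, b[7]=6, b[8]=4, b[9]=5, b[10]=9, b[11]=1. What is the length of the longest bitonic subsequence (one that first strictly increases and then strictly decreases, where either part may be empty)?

inc[i] = longest strictly increasing subsequence ending at i; dec[i] = longest strictly decreasing subsequence starting at i:
i:      1  2  3  4  5  6  7  8  9 10 11
b[i]:  11  7  3  8  2 10  6  4  5  9  1
inc:    1  1  1  2  1  3  2  2  3  4  1
dec:    5  4  3  4  2  4  3  2  2  2  1
Best peak at i=6 (value 10): inc=3, dec=4, length 3+4−1 = 6.

6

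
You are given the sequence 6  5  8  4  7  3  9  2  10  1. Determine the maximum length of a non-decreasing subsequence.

4

Let dp[i] be the length of the longest such subsequence ending at index i:
i:      1  2  3  4  5  6  7  8  9 10
a[i]:   6  5  8  4  7  3  9  2 10  1
dp:     1  1  2  1  2  1  3  1  4  1
Maximum dp value is 4.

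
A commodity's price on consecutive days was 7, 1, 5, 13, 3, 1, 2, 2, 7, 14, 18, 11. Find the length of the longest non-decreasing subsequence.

7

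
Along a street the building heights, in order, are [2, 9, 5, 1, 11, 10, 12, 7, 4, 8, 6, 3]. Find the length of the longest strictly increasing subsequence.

4

Track the smallest tail for each achievable length (strict):
2 → extends → [2]
9 → extends → [2, 9]
5 → replaces 9 → [2, 5]
1 → replaces 2 → [1, 5]
11 → extends → [1, 5, 11]
10 → replaces 11 → [1, 5, 10]
12 → extends → [1, 5, 10, 12]
7 → replaces 10 → [1, 5, 7, 12]
4 → replaces 5 → [1, 4, 7, 12]
8 → replaces 12 → [1, 4, 7, 8]
6 → replaces 7 → [1, 4, 6, 8]
3 → replaces 4 → [1, 3, 6, 8]
Four tails, so the longest strictly increasing subsequence has length 4 (e.g. 2, 9, 11, 12).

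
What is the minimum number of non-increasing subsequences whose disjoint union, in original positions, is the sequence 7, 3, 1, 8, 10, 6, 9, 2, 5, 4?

3

Place each on the leftmost legal pile:
7 → new pile 1 (tops now [7])
3 → pile 1 (tops now [3])
1 → pile 1 (tops now [1])
8 → new pile 2 (tops now [1, 8])
10 → new pile 3 (tops now [1, 8, 10])
6 → pile 2 (tops now [1, 6, 10])
9 → pile 3 (tops now [1, 6, 9])
2 → pile 2 (tops now [1, 2, 9])
5 → pile 3 (tops now [1, 2, 5])
4 → pile 3 (tops now [1, 2, 4])
Three piles.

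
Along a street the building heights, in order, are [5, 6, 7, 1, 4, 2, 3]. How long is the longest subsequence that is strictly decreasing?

Negate each value so 'decreasing' becomes 'increasing', then run patience tails on the negated sequence:
-5 → extends → [-5]
-6 → replaces -5 → [-6]
-7 → replaces -6 → [-7]
-1 → extends → [-7, -1]
-4 → replaces -1 → [-7, -4]
-2 → extends → [-7, -4, -2]
-3 → replaces -2 → [-7, -4, -3]
Three tails, so the longest strictly decreasing subsequence of the original has length 3.

3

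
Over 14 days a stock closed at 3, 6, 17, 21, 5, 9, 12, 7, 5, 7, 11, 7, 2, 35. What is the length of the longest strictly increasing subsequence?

Track the smallest tail for each achievable length (strict):
3 → extends → [3]
6 → extends → [3, 6]
17 → extends → [3, 6, 17]
21 → extends → [3, 6, 17, 21]
5 → replaces 6 → [3, 5, 17, 21]
9 → replaces 17 → [3, 5, 9, 21]
12 → replaces 21 → [3, 5, 9, 12]
7 → replaces 9 → [3, 5, 7, 12]
5 → already a tail → [3, 5, 7, 12]
7 → already a tail → [3, 5, 7, 12]
11 → replaces 12 → [3, 5, 7, 11]
7 → already a tail → [3, 5, 7, 11]
2 → replaces 3 → [2, 5, 7, 11]
35 → extends → [2, 5, 7, 11, 35]
Five tails, so the longest strictly increasing subsequence has length 5 (e.g. 3, 6, 17, 21, 35).

5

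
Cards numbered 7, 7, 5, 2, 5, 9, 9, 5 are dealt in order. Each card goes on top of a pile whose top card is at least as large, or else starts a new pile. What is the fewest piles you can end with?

Place each on the leftmost legal pile:
7 → new pile 1 (tops now [7])
7 → pile 1 (tops now [7])
5 → pile 1 (tops now [5])
2 → pile 1 (tops now [2])
5 → new pile 2 (tops now [2, 5])
9 → new pile 3 (tops now [2, 5, 9])
9 → pile 3 (tops now [2, 5, 9])
5 → pile 2 (tops now [2, 5, 9])
Three piles.

3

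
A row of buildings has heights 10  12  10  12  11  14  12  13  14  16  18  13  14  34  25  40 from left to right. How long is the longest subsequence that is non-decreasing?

10

Track the smallest tail for each achievable length (allowing ties):
10 → extends → [10]
12 → extends → [10, 12]
10 → replaces 12 → [10, 10]
12 → extends → [10, 10, 12]
11 → replaces 12 → [10, 10, 11]
14 → extends → [10, 10, 11, 14]
12 → replaces 14 → [10, 10, 11, 12]
13 → extends → [10, 10, 11, 12, 13]
14 → extends → [10, 10, 11, 12, 13, 14]
16 → extends → [10, 10, 11, 12, 13, 14, 16]
18 → extends → [10, 10, 11, 12, 13, 14, 16, 18]
13 → replaces 14 → [10, 10, 11, 12, 13, 13, 16, 18]
14 → replaces 16 → [10, 10, 11, 12, 13, 13, 14, 18]
34 → extends → [10, 10, 11, 12, 13, 13, 14, 18, 34]
25 → replaces 34 → [10, 10, 11, 12, 13, 13, 14, 18, 25]
40 → extends → [10, 10, 11, 12, 13, 13, 14, 18, 25, 40]
Ten tails, so the longest non-decreasing subsequence has length 10 (e.g. 10, 12, 12, 12, 13, 14, 16, 18, 34, 40).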